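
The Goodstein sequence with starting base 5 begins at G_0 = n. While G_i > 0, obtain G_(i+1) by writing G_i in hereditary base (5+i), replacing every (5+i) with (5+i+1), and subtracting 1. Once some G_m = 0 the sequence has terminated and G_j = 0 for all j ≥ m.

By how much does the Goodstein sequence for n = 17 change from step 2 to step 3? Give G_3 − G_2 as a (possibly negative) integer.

2

(0) 17|_5 = 3·5 + 2 ↦ 3·6 + 2|_6 = 20 ⇒ 19
(1) 19|_6 = 3·6 + 1 ↦ 3·7 + 1|_7 = 22 ⇒ 21
(2) 21|_7 = 3·7 ↦ 3·8|_8 = 24 ⇒ 23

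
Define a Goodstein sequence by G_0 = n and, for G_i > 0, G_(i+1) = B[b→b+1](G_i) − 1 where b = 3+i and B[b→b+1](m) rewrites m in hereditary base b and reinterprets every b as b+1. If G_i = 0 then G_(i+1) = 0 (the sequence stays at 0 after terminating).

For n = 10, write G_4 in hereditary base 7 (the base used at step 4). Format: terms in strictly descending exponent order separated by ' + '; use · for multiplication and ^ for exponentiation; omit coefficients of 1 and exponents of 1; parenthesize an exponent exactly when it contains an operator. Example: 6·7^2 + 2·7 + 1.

4·7 + 2

G_0=10  [base 3] 3^2 + 1  →[3↦4]→  4^2 + 1 = 17  −1 ⇒ G_1=16
G_1=16  [base 4] 4^2  →[4↦5]→  5^2 = 25  −1 ⇒ G_2=24
G_2=24  [base 5] 4·5 + 4  →[5↦6]→  4·6 + 4 = 28  −1 ⇒ G_3=27
G_3=27  [base 6] 4·6 + 3  →[6↦7]→  4·7 + 3 = 31  −1 ⇒ G_4=30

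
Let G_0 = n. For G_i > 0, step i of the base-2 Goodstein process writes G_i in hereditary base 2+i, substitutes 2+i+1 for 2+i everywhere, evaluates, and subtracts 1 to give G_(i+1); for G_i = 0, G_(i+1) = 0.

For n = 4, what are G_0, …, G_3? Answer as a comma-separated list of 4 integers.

[0] 4 ≡ 2^2 (base 2). Lift 3: 27. −1: 26.
[1] 26 ≡ 2·3^2 + 2·3 + 2 (base 3). Lift 4: 42. −1: 41.
[2] 41 ≡ 2·4^2 + 2·4 + 1 (base 4). Lift 5: 61. −1: 60.

4, 26, 41, 60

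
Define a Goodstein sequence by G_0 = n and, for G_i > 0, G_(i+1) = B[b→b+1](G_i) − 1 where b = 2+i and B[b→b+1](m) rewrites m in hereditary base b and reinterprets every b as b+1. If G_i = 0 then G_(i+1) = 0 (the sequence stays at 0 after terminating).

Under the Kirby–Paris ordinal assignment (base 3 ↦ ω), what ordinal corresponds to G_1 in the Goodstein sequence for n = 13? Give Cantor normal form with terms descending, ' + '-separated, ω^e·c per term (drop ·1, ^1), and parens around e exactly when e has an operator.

ω^(ω + 1) + ω^ω

13 —HB2→ 2^(2 + 1) + 2^2 + 1 —bump→ 3^(3 + 1) + 3^3 + 1 = 109 —(−1)→ 108
108 —HB3→ 3^(3 + 1) + 3^3 —bump→ 4^(4 + 1) + 4^4 = 1280 —(−1)→ 1279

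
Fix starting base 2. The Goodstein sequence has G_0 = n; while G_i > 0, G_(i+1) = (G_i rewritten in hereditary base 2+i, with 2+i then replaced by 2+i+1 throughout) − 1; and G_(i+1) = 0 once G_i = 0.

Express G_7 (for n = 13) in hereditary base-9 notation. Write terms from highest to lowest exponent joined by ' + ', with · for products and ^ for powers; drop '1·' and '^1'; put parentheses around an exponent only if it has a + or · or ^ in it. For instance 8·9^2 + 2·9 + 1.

G_0=13  [base 2] 2^(2 + 1) + 2^2 + 1  →[2↦3]→  3^(3 + 1) + 3^3 + 1 = 109  −1 ⇒ G_1=108
G_1=108  [base 3] 3^(3 + 1) + 3^3  →[3↦4]→  4^(4 + 1) + 4^4 = 1280  −1 ⇒ G_2=1279
G_2=1279  [base 4] 4^(4 + 1) + 3·4^3 + 3·4^2 + 3·4 + 3  →[4↦5]→  5^(5 + 1) + 3·5^3 + 3·5^2 + 3·5 + 3 = 16093  −1 ⇒ G_3=16092
G_3=16092  [base 5] 5^(5 + 1) + 3·5^3 + 3·5^2 + 3·5 + 2  →[5↦6]→  6^(6 + 1) + 3·6^3 + 3·6^2 + 3·6 + 2 = 280712  −1 ⇒ G_4=280711
G_4=280711  [base 6] 6^(6 + 1) + 3·6^3 + 3·6^2 + 3·6 + 1  →[6↦7]→  7^(7 + 1) + 3·7^3 + 3·7^2 + 3·7 + 1 = 5765999  −1 ⇒ G_5=5765998
G_5=5765998  [base 7] 7^(7 + 1) + 3·7^3 + 3·7^2 + 3·7  →[7↦8]→  8^(8 + 1) + 3·8^3 + 3·8^2 + 3·8 = 134219480  −1 ⇒ G_6=134219479
G_6=134219479  [base 8] 8^(8 + 1) + 3·8^3 + 3·8^2 + 2·8 + 7  →[8↦9]→  9^(9 + 1) + 3·9^3 + 3·9^2 + 2·9 + 7 = 3486786856  −1 ⇒ G_7=3486786855
G_7=3486786855  [base 9] 9^(9 + 1) + 3·9^3 + 3·9^2 + 2·9 + 6  →[9↦10]→  10^(10 + 1) + 3·10^3 + 3·10^2 + 2·10 + 6 = 100000003326  −1 ⇒ G_8=100000003325

9^(9 + 1) + 3·9^3 + 3·9^2 + 2·9 + 6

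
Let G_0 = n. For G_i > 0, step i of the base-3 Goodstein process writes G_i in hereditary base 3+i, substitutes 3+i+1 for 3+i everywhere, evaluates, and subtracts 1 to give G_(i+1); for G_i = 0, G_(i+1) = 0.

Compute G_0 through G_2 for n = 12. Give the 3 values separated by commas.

12, 19, 27

i=0: 12 = 3^2 + 3 (b=3); 3→4: 4^2 + 4 = 20; 20−1 = 19
i=1: 19 = 4^2 + 3 (b=4); 4→5: 5^2 + 3 = 28; 28−1 = 27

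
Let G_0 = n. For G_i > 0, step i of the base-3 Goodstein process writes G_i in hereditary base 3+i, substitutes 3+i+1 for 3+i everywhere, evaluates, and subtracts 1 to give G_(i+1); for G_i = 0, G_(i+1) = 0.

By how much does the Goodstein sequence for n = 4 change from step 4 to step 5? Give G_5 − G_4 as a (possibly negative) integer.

-1

step 0: 4 = 3 + 1; sub 4 for 3: 4 + 1; = 5; G_1 = 5−1 = 4
step 1: 4 = 4; sub 5 for 4: 5; = 5; G_2 = 5−1 = 4
step 2: 4 = 4; sub 6 for 5: 4; = 4; G_3 = 4−1 = 3
step 3: 3 = 3; sub 7 for 6: 3; = 3; G_4 = 3−1 = 2
step 4: 2 = 2; sub 8 for 7: 2; = 2; G_5 = 2−1 = 1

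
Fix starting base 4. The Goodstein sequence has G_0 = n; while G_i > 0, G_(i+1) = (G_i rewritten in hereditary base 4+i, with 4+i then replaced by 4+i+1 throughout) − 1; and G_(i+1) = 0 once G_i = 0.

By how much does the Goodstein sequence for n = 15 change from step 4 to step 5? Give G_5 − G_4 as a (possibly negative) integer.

i=0: 15 = 3·4 + 3 (b=4); 4→5: 3·5 + 3 = 18; 18−1 = 17
i=1: 17 = 3·5 + 2 (b=5); 5→6: 3·6 + 2 = 20; 20−1 = 19
i=2: 19 = 3·6 + 1 (b=6); 6→7: 3·7 + 1 = 22; 22−1 = 21
i=3: 21 = 3·7 (b=7); 7→8: 3·8 = 24; 24−1 = 23
i=4: 23 = 2·8 + 7 (b=8); 8→9: 2·9 + 7 = 25; 25−1 = 24

1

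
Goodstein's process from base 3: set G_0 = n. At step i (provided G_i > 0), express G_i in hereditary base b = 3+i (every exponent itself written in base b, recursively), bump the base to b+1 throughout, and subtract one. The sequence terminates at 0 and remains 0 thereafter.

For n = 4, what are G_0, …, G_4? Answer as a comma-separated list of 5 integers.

(0) 4|_3 = 3 + 1 ↦ 4 + 1|_4 = 5 ⇒ 4
(1) 4|_4 = 4 ↦ 5|_5 = 5 ⇒ 4
(2) 4|_5 = 4 ↦ 4|_6 = 4 ⇒ 3
(3) 3|_6 = 3 ↦ 3|_7 = 3 ⇒ 2

4, 4, 4, 3, 2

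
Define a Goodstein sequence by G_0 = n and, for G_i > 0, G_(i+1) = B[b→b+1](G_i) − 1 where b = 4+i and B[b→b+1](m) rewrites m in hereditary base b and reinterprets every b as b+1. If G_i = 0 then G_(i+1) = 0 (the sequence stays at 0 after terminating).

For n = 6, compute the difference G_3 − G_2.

0

i=0: 6 = 4 + 2 (b=4); 4→5: 5 + 2 = 7; 7−1 = 6
i=1: 6 = 5 + 1 (b=5); 5→6: 6 + 1 = 7; 7−1 = 6
i=2: 6 = 6 (b=6); 6→7: 7 = 7; 7−1 = 6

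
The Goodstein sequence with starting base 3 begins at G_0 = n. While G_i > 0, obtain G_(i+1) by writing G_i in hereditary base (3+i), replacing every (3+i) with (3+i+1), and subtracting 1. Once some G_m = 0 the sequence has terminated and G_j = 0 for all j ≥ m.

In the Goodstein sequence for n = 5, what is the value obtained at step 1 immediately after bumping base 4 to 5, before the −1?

[0] 5 ≡ 3 + 2 (base 3). Lift 4: 6. −1: 5.
[1] 5 ≡ 4 + 1 (base 4). Lift 5: 6. −1: 5.

6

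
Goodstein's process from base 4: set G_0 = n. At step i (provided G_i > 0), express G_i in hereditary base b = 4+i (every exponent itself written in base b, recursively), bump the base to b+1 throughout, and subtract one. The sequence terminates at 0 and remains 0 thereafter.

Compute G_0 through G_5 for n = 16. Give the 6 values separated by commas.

base 4: 16 = 4^2; at 5: 5^2 = 25; next = 24
base 5: 24 = 4·5 + 4; at 6: 4·6 + 4 = 28; next = 27
base 6: 27 = 4·6 + 3; at 7: 4·7 + 3 = 31; next = 30
base 7: 30 = 4·7 + 2; at 8: 4·8 + 2 = 34; next = 33
base 8: 33 = 4·8 + 1; at 9: 4·9 + 1 = 37; next = 36

16, 24, 27, 30, 33, 36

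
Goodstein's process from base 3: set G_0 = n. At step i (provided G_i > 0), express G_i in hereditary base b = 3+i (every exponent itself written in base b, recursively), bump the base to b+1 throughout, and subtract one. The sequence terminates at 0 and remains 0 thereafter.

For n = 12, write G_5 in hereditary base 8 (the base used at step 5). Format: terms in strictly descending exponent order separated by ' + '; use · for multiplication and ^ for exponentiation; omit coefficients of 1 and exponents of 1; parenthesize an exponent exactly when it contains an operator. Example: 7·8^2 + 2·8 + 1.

7·8 + 7

G_0 = 12. HB_3(12) = 3^2 + 3. Bump = 20. G_1 = 19.
G_1 = 19. HB_4(19) = 4^2 + 3. Bump = 28. G_2 = 27.
G_2 = 27. HB_5(27) = 5^2 + 2. Bump = 38. G_3 = 37.
G_3 = 37. HB_6(37) = 6^2 + 1. Bump = 50. G_4 = 49.
G_4 = 49. HB_7(49) = 7^2. Bump = 64. G_5 = 63.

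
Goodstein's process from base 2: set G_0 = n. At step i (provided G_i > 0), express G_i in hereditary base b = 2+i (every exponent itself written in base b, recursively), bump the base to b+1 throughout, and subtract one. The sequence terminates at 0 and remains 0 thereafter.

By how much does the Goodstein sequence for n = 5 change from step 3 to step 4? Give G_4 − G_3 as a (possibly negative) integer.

308

[0] 5 ≡ 2^2 + 1 (base 2). Lift 3: 28. −1: 27.
[1] 27 ≡ 3^3 (base 3). Lift 4: 256. −1: 255.
[2] 255 ≡ 3·4^3 + 3·4^2 + 3·4 + 3 (base 4). Lift 5: 468. −1: 467.
[3] 467 ≡ 3·5^3 + 3·5^2 + 3·5 + 2 (base 5). Lift 6: 776. −1: 775.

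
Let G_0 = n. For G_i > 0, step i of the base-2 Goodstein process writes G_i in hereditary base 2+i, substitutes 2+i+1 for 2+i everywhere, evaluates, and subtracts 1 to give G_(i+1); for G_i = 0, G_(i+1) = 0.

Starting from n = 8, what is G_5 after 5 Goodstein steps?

1647195

[0] 8 ≡ 2^(2 + 1) (base 2). Lift 3: 81. −1: 80.
[1] 80 ≡ 2·3^3 + 2·3^2 + 2·3 + 2 (base 3). Lift 4: 554. −1: 553.
[2] 553 ≡ 2·4^4 + 2·4^2 + 2·4 + 1 (base 4). Lift 5: 6311. −1: 6310.
[3] 6310 ≡ 2·5^5 + 2·5^2 + 2·5 (base 5). Lift 6: 93396. −1: 93395.
[4] 93395 ≡ 2·6^6 + 2·6^2 + 6 + 5 (base 6). Lift 7: 1647196. −1: 1647195.
[5] 1647195 ≡ 2·7^7 + 2·7^2 + 7 + 4 (base 7). Lift 8: 33554572. −1: 33554571.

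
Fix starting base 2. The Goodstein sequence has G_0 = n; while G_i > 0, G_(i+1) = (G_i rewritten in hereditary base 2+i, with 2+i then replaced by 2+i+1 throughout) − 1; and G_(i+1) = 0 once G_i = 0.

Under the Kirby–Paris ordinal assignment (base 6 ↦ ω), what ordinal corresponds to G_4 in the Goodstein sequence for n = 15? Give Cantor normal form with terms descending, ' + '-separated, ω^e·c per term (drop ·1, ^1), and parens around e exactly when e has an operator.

ω^(ω + 1) + ω^ω + 1

step 0: 15 = 2^(2 + 1) + 2^2 + 2 + 1; sub 3 for 2: 3^(3 + 1) + 3^3 + 3 + 1; = 112; G_1 = 112−1 = 111
step 1: 111 = 3^(3 + 1) + 3^3 + 3; sub 4 for 3: 4^(4 + 1) + 4^4 + 4; = 1284; G_2 = 1284−1 = 1283
step 2: 1283 = 4^(4 + 1) + 4^4 + 3; sub 5 for 4: 5^(5 + 1) + 5^5 + 3; = 18753; G_3 = 18753−1 = 18752
step 3: 18752 = 5^(5 + 1) + 5^5 + 2; sub 6 for 5: 6^(6 + 1) + 6^6 + 2; = 326594; G_4 = 326594−1 = 326593
step 4: 326593 = 6^(6 + 1) + 6^6 + 1; sub 7 for 6: 7^(7 + 1) + 7^7 + 1; = 6588345; G_5 = 6588345−1 = 6588344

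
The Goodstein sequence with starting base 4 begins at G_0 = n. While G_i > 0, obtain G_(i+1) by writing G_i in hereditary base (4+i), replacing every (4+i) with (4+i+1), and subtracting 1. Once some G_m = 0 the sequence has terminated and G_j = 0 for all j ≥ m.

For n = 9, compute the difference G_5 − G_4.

0

9 —HB4→ 2·4 + 1 —bump→ 2·5 + 1 = 11 —(−1)→ 10
10 —HB5→ 2·5 —bump→ 2·6 = 12 —(−1)→ 11
11 —HB6→ 6 + 5 —bump→ 7 + 5 = 12 —(−1)→ 11
11 —HB7→ 7 + 4 —bump→ 8 + 4 = 12 —(−1)→ 11
11 —HB8→ 8 + 3 —bump→ 9 + 3 = 12 —(−1)→ 11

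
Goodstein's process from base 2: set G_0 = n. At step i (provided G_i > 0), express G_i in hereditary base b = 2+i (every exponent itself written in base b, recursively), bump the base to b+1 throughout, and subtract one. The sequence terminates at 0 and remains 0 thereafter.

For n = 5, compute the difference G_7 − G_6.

step 0: 5 = 2^2 + 1; sub 3 for 2: 3^3 + 1; = 28; G_1 = 28−1 = 27
step 1: 27 = 3^3; sub 4 for 3: 4^4; = 256; G_2 = 256−1 = 255
step 2: 255 = 3·4^3 + 3·4^2 + 3·4 + 3; sub 5 for 4: 3·5^3 + 3·5^2 + 3·5 + 3; = 468; G_3 = 468−1 = 467
step 3: 467 = 3·5^3 + 3·5^2 + 3·5 + 2; sub 6 for 5: 3·6^3 + 3·6^2 + 3·6 + 2; = 776; G_4 = 776−1 = 775
step 4: 775 = 3·6^3 + 3·6^2 + 3·6 + 1; sub 7 for 6: 3·7^3 + 3·7^2 + 3·7 + 1; = 1198; G_5 = 1198−1 = 1197
step 5: 1197 = 3·7^3 + 3·7^2 + 3·7; sub 8 for 7: 3·8^3 + 3·8^2 + 3·8; = 1752; G_6 = 1752−1 = 1751
step 6: 1751 = 3·8^3 + 3·8^2 + 2·8 + 7; sub 9 for 8: 3·9^3 + 3·9^2 + 2·9 + 7; = 2455; G_7 = 2455−1 = 2454

703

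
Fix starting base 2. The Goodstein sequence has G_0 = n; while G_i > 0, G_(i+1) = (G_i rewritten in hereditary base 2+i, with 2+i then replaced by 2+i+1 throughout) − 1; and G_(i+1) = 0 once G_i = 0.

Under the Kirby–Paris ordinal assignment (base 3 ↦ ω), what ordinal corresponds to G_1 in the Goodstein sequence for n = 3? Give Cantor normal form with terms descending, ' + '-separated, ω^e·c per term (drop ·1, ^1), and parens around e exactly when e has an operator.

ω

G_0=3  [base 2] 2 + 1  →[2↦3]→  3 + 1 = 4  −1 ⇒ G_1=3
G_1=3  [base 3] 3  →[3↦4]→  4 = 4  −1 ⇒ G_2=3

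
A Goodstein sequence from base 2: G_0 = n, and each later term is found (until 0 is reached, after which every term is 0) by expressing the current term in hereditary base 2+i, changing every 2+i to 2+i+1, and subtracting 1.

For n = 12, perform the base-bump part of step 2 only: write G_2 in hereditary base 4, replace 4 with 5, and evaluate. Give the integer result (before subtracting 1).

step 0: 12 = 2^(2 + 1) + 2^2; sub 3 for 2: 3^(3 + 1) + 3^3; = 108; G_1 = 108−1 = 107
step 1: 107 = 3^(3 + 1) + 2·3^2 + 2·3 + 2; sub 4 for 3: 4^(4 + 1) + 2·4^2 + 2·4 + 2; = 1066; G_2 = 1066−1 = 1065

15686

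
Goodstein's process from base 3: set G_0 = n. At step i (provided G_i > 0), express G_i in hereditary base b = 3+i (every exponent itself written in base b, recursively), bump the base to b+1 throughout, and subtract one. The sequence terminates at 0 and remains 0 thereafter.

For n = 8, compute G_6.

[0] 8 ≡ 2·3 + 2 (base 3). Lift 4: 10. −1: 9.
[1] 9 ≡ 2·4 + 1 (base 4). Lift 5: 11. −1: 10.
[2] 10 ≡ 2·5 (base 5). Lift 6: 12. −1: 11.
[3] 11 ≡ 6 + 5 (base 6). Lift 7: 12. −1: 11.
[4] 11 ≡ 7 + 4 (base 7). Lift 8: 12. −1: 11.
[5] 11 ≡ 8 + 3 (base 8). Lift 9: 12. −1: 11.
[6] 11 ≡ 9 + 2 (base 9). Lift 10: 12. −1: 11.

11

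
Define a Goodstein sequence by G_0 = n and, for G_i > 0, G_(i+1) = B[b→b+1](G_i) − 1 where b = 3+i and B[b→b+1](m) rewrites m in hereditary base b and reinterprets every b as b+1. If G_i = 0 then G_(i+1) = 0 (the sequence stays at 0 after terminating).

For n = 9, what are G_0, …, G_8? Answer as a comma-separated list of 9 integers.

G_0=9  [base 3] 3^2  →[3↦4]→  4^2 = 16  −1 ⇒ G_1=15
G_1=15  [base 4] 3·4 + 3  →[4↦5]→  3·5 + 3 = 18  −1 ⇒ G_2=17
G_2=17  [base 5] 3·5 + 2  →[5↦6]→  3·6 + 2 = 20  −1 ⇒ G_3=19
G_3=19  [base 6] 3·6 + 1  →[6↦7]→  3·7 + 1 = 22  −1 ⇒ G_4=21
G_4=21  [base 7] 3·7  →[7↦8]→  3·8 = 24  −1 ⇒ G_5=23
G_5=23  [base 8] 2·8 + 7  →[8↦9]→  2·9 + 7 = 25  −1 ⇒ G_6=24
G_6=24  [base 9] 2·9 + 6  →[9↦10]→  2·10 + 6 = 26  −1 ⇒ G_7=25
G_7=25  [base 10] 2·10 + 5  →[10↦11]→  2·11 + 5 = 27  −1 ⇒ G_8=26

9, 15, 17, 19, 21, 23, 24, 25, 26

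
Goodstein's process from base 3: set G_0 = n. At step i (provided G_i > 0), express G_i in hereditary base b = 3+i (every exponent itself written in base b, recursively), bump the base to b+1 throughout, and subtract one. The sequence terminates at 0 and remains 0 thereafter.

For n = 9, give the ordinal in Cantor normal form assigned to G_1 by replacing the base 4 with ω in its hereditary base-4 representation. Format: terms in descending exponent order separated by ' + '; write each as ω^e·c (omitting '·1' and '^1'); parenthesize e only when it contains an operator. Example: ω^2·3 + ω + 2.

base 3: 9 = 3^2; at 4: 4^2 = 16; next = 15
base 4: 15 = 3·4 + 3; at 5: 3·5 + 3 = 18; next = 17

ω·3 + 3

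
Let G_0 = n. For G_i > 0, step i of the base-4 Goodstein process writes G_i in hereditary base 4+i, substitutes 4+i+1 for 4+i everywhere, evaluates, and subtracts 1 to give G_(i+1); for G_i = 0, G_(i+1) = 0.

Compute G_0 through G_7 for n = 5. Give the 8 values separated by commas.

5, 5, 5, 4, 3, 2, 1, 0

5 —HB4→ 4 + 1 —bump→ 5 + 1 = 6 —(−1)→ 5
5 —HB5→ 5 —bump→ 6 = 6 —(−1)→ 5
5 —HB6→ 5 —bump→ 5 = 5 —(−1)→ 4
4 —HB7→ 4 —bump→ 4 = 4 —(−1)→ 3
3 —HB8→ 3 —bump→ 3 = 3 —(−1)→ 2
2 —HB9→ 2 —bump→ 2 = 2 —(−1)→ 1
1 —HB10→ 1 —bump→ 1 = 1 —(−1)→ 0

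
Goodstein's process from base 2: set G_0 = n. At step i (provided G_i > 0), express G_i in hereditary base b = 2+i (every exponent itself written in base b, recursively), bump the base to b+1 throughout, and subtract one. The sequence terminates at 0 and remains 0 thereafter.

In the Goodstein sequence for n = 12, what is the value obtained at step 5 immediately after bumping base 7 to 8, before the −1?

base 2: 12 = 2^(2 + 1) + 2^2; at 3: 3^(3 + 1) + 3^3 = 108; next = 107
base 3: 107 = 3^(3 + 1) + 2·3^2 + 2·3 + 2; at 4: 4^(4 + 1) + 2·4^2 + 2·4 + 2 = 1066; next = 1065
base 4: 1065 = 4^(4 + 1) + 2·4^2 + 2·4 + 1; at 5: 5^(5 + 1) + 2·5^2 + 2·5 + 1 = 15686; next = 15685
base 5: 15685 = 5^(5 + 1) + 2·5^2 + 2·5; at 6: 6^(6 + 1) + 2·6^2 + 2·6 = 280020; next = 280019
base 6: 280019 = 6^(6 + 1) + 2·6^2 + 6 + 5; at 7: 7^(7 + 1) + 2·7^2 + 7 + 5 = 5764911; next = 5764910
base 7: 5764910 = 7^(7 + 1) + 2·7^2 + 7 + 4; at 8: 8^(8 + 1) + 2·8^2 + 8 + 4 = 134217868; next = 134217867

134217868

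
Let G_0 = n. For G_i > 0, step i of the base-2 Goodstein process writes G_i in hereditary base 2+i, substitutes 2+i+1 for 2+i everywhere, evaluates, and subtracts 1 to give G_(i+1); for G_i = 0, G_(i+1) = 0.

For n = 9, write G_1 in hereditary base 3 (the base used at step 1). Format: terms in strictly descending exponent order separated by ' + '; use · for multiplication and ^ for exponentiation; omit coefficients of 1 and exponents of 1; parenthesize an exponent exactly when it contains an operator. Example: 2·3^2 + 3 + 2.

[0] 9 ≡ 2^(2 + 1) + 1 (base 2). Lift 3: 82. −1: 81.
[1] 81 ≡ 3^(3 + 1) (base 3). Lift 4: 1024. −1: 1023.

3^(3 + 1)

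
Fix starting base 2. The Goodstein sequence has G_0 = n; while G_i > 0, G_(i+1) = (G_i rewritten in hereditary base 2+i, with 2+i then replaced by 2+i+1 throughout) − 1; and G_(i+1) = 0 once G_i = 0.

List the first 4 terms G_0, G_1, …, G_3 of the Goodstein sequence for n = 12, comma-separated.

12, 107, 1065, 15685

G_0=12  [base 2] 2^(2 + 1) + 2^2  →[2↦3]→  3^(3 + 1) + 3^3 = 108  −1 ⇒ G_1=107
G_1=107  [base 3] 3^(3 + 1) + 2·3^2 + 2·3 + 2  →[3↦4]→  4^(4 + 1) + 2·4^2 + 2·4 + 2 = 1066  −1 ⇒ G_2=1065
G_2=1065  [base 4] 4^(4 + 1) + 2·4^2 + 2·4 + 1  →[4↦5]→  5^(5 + 1) + 2·5^2 + 2·5 + 1 = 15686  −1 ⇒ G_3=15685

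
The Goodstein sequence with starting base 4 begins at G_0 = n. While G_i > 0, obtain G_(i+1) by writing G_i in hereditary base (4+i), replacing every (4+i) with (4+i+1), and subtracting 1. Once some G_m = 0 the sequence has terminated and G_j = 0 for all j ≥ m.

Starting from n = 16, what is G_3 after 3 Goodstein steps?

30

16 —HB4→ 4^2 —bump→ 5^2 = 25 —(−1)→ 24
24 —HB5→ 4·5 + 4 —bump→ 4·6 + 4 = 28 —(−1)→ 27
27 —HB6→ 4·6 + 3 —bump→ 4·7 + 3 = 31 —(−1)→ 30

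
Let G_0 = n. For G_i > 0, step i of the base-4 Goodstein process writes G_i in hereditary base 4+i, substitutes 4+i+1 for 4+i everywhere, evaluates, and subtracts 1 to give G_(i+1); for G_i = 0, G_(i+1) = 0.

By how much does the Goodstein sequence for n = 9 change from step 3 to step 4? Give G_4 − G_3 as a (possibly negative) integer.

base 4: 9 = 2·4 + 1; at 5: 2·5 + 1 = 11; next = 10
base 5: 10 = 2·5; at 6: 2·6 = 12; next = 11
base 6: 11 = 6 + 5; at 7: 7 + 5 = 12; next = 11
base 7: 11 = 7 + 4; at 8: 8 + 4 = 12; next = 11

0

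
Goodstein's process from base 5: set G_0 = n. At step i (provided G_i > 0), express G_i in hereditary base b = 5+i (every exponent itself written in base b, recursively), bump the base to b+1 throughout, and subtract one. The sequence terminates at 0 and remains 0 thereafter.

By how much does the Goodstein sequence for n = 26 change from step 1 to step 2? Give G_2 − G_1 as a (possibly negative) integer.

12

i=0: 26 = 5^2 + 1 (b=5); 5→6: 6^2 + 1 = 37; 37−1 = 36
i=1: 36 = 6^2 (b=6); 6→7: 7^2 = 49; 49−1 = 48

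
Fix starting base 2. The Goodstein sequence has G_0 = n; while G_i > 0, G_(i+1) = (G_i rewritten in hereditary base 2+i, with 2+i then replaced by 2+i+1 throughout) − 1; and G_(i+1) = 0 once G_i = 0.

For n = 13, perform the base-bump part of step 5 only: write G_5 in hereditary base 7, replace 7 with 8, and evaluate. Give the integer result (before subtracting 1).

134219480

G_0 = 13. HB_2(13) = 2^(2 + 1) + 2^2 + 1. Bump = 109. G_1 = 108.
G_1 = 108. HB_3(108) = 3^(3 + 1) + 3^3. Bump = 1280. G_2 = 1279.
G_2 = 1279. HB_4(1279) = 4^(4 + 1) + 3·4^3 + 3·4^2 + 3·4 + 3. Bump = 16093. G_3 = 16092.
G_3 = 16092. HB_5(16092) = 5^(5 + 1) + 3·5^3 + 3·5^2 + 3·5 + 2. Bump = 280712. G_4 = 280711.
G_4 = 280711. HB_6(280711) = 6^(6 + 1) + 3·6^3 + 3·6^2 + 3·6 + 1. Bump = 5765999. G_5 = 5765998.
G_5 = 5765998. HB_7(5765998) = 7^(7 + 1) + 3·7^3 + 3·7^2 + 3·7. Bump = 134219480. G_6 = 134219479.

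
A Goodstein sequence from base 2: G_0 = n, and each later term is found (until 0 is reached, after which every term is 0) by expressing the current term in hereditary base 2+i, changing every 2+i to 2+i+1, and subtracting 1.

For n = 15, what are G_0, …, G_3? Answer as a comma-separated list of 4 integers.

base 2: 15 = 2^(2 + 1) + 2^2 + 2 + 1; at 3: 3^(3 + 1) + 3^3 + 3 + 1 = 112; next = 111
base 3: 111 = 3^(3 + 1) + 3^3 + 3; at 4: 4^(4 + 1) + 4^4 + 4 = 1284; next = 1283
base 4: 1283 = 4^(4 + 1) + 4^4 + 3; at 5: 5^(5 + 1) + 5^5 + 3 = 18753; next = 18752

15, 111, 1283, 18752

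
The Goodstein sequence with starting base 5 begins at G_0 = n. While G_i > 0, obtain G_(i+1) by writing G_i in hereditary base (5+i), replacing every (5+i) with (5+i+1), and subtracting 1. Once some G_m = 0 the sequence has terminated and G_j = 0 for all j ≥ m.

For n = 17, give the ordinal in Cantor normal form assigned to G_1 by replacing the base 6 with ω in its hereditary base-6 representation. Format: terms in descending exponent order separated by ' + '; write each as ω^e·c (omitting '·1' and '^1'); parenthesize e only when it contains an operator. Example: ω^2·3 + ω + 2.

i=0: 17 = 3·5 + 2 (b=5); 5→6: 3·6 + 2 = 20; 20−1 = 19
i=1: 19 = 3·6 + 1 (b=6); 6→7: 3·7 + 1 = 22; 22−1 = 21

ω·3 + 1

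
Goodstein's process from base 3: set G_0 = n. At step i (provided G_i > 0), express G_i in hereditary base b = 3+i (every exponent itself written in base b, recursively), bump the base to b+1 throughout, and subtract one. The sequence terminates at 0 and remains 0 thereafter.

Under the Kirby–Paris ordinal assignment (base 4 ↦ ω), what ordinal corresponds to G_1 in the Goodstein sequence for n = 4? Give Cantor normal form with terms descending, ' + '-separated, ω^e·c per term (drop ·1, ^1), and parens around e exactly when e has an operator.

ω

i=0: 4 = 3 + 1 (b=3); 3→4: 4 + 1 = 5; 5−1 = 4
i=1: 4 = 4 (b=4); 4→5: 5 = 5; 5−1 = 4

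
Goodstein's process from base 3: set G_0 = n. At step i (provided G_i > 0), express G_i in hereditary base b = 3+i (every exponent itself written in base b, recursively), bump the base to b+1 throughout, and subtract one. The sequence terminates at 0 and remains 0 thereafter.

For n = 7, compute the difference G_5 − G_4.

i=0: 7 = 2·3 + 1 (b=3); 3→4: 2·4 + 1 = 9; 9−1 = 8
i=1: 8 = 2·4 (b=4); 4→5: 2·5 = 10; 10−1 = 9
i=2: 9 = 5 + 4 (b=5); 5→6: 6 + 4 = 10; 10−1 = 9
i=3: 9 = 6 + 3 (b=6); 6→7: 7 + 3 = 10; 10−1 = 9
i=4: 9 = 7 + 2 (b=7); 7→8: 8 + 2 = 10; 10−1 = 9

0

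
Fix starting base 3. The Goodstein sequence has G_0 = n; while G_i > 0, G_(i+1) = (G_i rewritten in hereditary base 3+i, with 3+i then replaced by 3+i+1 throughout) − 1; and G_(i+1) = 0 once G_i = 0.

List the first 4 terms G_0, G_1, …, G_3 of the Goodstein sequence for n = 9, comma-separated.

i=0: 9 = 3^2 (b=3); 3→4: 4^2 = 16; 16−1 = 15
i=1: 15 = 3·4 + 3 (b=4); 4→5: 3·5 + 3 = 18; 18−1 = 17
i=2: 17 = 3·5 + 2 (b=5); 5→6: 3·6 + 2 = 20; 20−1 = 19

9, 15, 17, 19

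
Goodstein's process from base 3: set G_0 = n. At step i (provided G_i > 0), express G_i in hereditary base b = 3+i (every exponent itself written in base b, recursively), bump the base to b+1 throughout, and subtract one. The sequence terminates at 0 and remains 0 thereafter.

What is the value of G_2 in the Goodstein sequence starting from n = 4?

4

G_0 = 4. HB_3(4) = 3 + 1. Bump = 5. G_1 = 4.
G_1 = 4. HB_4(4) = 4. Bump = 5. G_2 = 4.
G_2 = 4. HB_5(4) = 4. Bump = 4. G_3 = 3.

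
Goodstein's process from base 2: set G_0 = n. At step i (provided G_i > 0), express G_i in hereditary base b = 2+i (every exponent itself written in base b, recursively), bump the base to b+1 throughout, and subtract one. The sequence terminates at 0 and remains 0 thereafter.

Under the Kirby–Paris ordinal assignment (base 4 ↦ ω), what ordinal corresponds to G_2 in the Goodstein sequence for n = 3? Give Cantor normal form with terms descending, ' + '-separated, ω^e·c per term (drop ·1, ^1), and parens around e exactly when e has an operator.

3

i=0: 3 = 2 + 1 (b=2); 2→3: 3 + 1 = 4; 4−1 = 3
i=1: 3 = 3 (b=3); 3→4: 4 = 4; 4−1 = 3
i=2: 3 = 3 (b=4); 4→5: 3 = 3; 3−1 = 2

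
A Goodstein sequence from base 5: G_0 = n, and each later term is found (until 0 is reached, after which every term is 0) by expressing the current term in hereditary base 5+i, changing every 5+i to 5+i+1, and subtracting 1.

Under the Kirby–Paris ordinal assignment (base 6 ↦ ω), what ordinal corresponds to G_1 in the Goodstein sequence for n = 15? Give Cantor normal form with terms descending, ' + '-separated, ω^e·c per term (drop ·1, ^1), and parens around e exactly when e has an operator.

ω·2 + 5

i=0: 15 = 3·5 (b=5); 5→6: 3·6 = 18; 18−1 = 17
i=1: 17 = 2·6 + 5 (b=6); 6→7: 2·7 + 5 = 19; 19−1 = 18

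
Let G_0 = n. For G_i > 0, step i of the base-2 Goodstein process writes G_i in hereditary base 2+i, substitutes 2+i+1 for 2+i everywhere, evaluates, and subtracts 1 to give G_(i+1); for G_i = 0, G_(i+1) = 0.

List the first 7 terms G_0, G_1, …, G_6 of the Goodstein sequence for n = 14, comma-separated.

14 —HB2→ 2^(2 + 1) + 2^2 + 2 —bump→ 3^(3 + 1) + 3^3 + 3 = 111 —(−1)→ 110
110 —HB3→ 3^(3 + 1) + 3^3 + 2 —bump→ 4^(4 + 1) + 4^4 + 2 = 1282 —(−1)→ 1281
1281 —HB4→ 4^(4 + 1) + 4^4 + 1 —bump→ 5^(5 + 1) + 5^5 + 1 = 18751 —(−1)→ 18750
18750 —HB5→ 5^(5 + 1) + 5^5 —bump→ 6^(6 + 1) + 6^6 = 326592 —(−1)→ 326591
326591 —HB6→ 6^(6 + 1) + 5·6^5 + 5·6^4 + 5·6^3 + 5·6^2 + 5·6 + 5 —bump→ 7^(7 + 1) + 5·7^5 + 5·7^4 + 5·7^3 + 5·7^2 + 5·7 + 5 = 5862841 —(−1)→ 5862840
5862840 —HB7→ 7^(7 + 1) + 5·7^5 + 5·7^4 + 5·7^3 + 5·7^2 + 5·7 + 4 —bump→ 8^(8 + 1) + 5·8^5 + 5·8^4 + 5·8^3 + 5·8^2 + 5·8 + 4 = 134404972 —(−1)→ 134404971

14, 110, 1281, 18750, 326591, 5862840, 134404971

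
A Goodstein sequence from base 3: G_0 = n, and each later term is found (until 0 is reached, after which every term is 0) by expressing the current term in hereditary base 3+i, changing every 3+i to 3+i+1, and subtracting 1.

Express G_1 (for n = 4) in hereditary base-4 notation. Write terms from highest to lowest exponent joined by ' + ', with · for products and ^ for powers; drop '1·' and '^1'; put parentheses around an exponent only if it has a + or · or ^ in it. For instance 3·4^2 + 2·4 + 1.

4

base 3: 4 = 3 + 1; at 4: 4 + 1 = 5; next = 4
base 4: 4 = 4; at 5: 5 = 5; next = 4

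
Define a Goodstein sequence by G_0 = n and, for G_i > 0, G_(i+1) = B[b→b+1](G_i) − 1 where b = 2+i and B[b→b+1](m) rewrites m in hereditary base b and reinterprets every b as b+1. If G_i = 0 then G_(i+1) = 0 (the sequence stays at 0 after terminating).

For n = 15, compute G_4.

326593

[0] 15 ≡ 2^(2 + 1) + 2^2 + 2 + 1 (base 2). Lift 3: 112. −1: 111.
[1] 111 ≡ 3^(3 + 1) + 3^3 + 3 (base 3). Lift 4: 1284. −1: 1283.
[2] 1283 ≡ 4^(4 + 1) + 4^4 + 3 (base 4). Lift 5: 18753. −1: 18752.
[3] 18752 ≡ 5^(5 + 1) + 5^5 + 2 (base 5). Lift 6: 326594. −1: 326593.
[4] 326593 ≡ 6^(6 + 1) + 6^6 + 1 (base 6). Lift 7: 6588345. −1: 6588344.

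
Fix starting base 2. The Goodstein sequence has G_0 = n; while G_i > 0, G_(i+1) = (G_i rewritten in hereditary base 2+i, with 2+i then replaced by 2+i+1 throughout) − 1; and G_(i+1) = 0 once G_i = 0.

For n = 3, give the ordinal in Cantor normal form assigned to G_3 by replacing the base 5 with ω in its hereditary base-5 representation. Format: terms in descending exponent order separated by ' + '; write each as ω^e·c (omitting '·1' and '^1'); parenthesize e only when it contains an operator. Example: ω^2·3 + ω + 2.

step 0: 3 = 2 + 1; sub 3 for 2: 3 + 1; = 4; G_1 = 4−1 = 3
step 1: 3 = 3; sub 4 for 3: 4; = 4; G_2 = 4−1 = 3
step 2: 3 = 3; sub 5 for 4: 3; = 3; G_3 = 3−1 = 2
step 3: 2 = 2; sub 6 for 5: 2; = 2; G_4 = 2−1 = 1

2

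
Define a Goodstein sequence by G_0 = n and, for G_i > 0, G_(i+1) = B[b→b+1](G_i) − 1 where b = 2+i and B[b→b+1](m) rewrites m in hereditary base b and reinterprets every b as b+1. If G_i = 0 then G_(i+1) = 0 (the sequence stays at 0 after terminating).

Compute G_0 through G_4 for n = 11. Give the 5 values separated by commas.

11, 84, 1027, 15627, 279937

[0] 11 ≡ 2^(2 + 1) + 2 + 1 (base 2). Lift 3: 85. −1: 84.
[1] 84 ≡ 3^(3 + 1) + 3 (base 3). Lift 4: 1028. −1: 1027.
[2] 1027 ≡ 4^(4 + 1) + 3 (base 4). Lift 5: 15628. −1: 15627.
[3] 15627 ≡ 5^(5 + 1) + 2 (base 5). Lift 6: 279938. −1: 279937.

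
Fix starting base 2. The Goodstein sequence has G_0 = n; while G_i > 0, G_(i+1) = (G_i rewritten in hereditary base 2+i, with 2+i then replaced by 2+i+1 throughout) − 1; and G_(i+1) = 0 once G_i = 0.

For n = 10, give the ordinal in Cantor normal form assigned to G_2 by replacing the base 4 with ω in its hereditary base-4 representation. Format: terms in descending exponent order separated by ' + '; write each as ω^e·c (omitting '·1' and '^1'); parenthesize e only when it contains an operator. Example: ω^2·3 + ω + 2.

ω^(ω + 1) + 1

base 2: 10 = 2^(2 + 1) + 2; at 3: 3^(3 + 1) + 3 = 84; next = 83
base 3: 83 = 3^(3 + 1) + 2; at 4: 4^(4 + 1) + 2 = 1026; next = 1025
base 4: 1025 = 4^(4 + 1) + 1; at 5: 5^(5 + 1) + 1 = 15626; next = 15625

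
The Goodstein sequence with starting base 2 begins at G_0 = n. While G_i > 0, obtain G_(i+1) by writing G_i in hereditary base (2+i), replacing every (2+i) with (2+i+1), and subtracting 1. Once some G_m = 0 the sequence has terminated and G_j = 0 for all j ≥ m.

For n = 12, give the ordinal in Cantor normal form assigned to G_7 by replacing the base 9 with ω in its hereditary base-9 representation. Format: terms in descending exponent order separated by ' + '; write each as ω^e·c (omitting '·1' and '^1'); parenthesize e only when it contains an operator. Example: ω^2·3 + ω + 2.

base 2: 12 = 2^(2 + 1) + 2^2; at 3: 3^(3 + 1) + 3^3 = 108; next = 107
base 3: 107 = 3^(3 + 1) + 2·3^2 + 2·3 + 2; at 4: 4^(4 + 1) + 2·4^2 + 2·4 + 2 = 1066; next = 1065
base 4: 1065 = 4^(4 + 1) + 2·4^2 + 2·4 + 1; at 5: 5^(5 + 1) + 2·5^2 + 2·5 + 1 = 15686; next = 15685
base 5: 15685 = 5^(5 + 1) + 2·5^2 + 2·5; at 6: 6^(6 + 1) + 2·6^2 + 2·6 = 280020; next = 280019
base 6: 280019 = 6^(6 + 1) + 2·6^2 + 6 + 5; at 7: 7^(7 + 1) + 2·7^2 + 7 + 5 = 5764911; next = 5764910
base 7: 5764910 = 7^(7 + 1) + 2·7^2 + 7 + 4; at 8: 8^(8 + 1) + 2·8^2 + 8 + 4 = 134217868; next = 134217867
base 8: 134217867 = 8^(8 + 1) + 2·8^2 + 8 + 3; at 9: 9^(9 + 1) + 2·9^2 + 9 + 3 = 3486784575; next = 3486784574
base 9: 3486784574 = 9^(9 + 1) + 2·9^2 + 9 + 2; at 10: 10^(10 + 1) + 2·10^2 + 10 + 2 = 100000000212; next = 100000000211

ω^(ω + 1) + ω^2·2 + ω + 2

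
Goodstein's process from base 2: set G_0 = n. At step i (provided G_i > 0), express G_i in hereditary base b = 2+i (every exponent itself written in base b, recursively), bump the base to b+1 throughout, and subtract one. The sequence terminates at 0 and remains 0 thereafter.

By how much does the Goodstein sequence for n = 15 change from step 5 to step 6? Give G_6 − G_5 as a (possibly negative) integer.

144406599

G_0=15  [base 2] 2^(2 + 1) + 2^2 + 2 + 1  →[2↦3]→  3^(3 + 1) + 3^3 + 3 + 1 = 112  −1 ⇒ G_1=111
G_1=111  [base 3] 3^(3 + 1) + 3^3 + 3  →[3↦4]→  4^(4 + 1) + 4^4 + 4 = 1284  −1 ⇒ G_2=1283
G_2=1283  [base 4] 4^(4 + 1) + 4^4 + 3  →[4↦5]→  5^(5 + 1) + 5^5 + 3 = 18753  −1 ⇒ G_3=18752
G_3=18752  [base 5] 5^(5 + 1) + 5^5 + 2  →[5↦6]→  6^(6 + 1) + 6^6 + 2 = 326594  −1 ⇒ G_4=326593
G_4=326593  [base 6] 6^(6 + 1) + 6^6 + 1  →[6↦7]→  7^(7 + 1) + 7^7 + 1 = 6588345  −1 ⇒ G_5=6588344
G_5=6588344  [base 7] 7^(7 + 1) + 7^7  →[7↦8]→  8^(8 + 1) + 8^8 = 150994944  −1 ⇒ G_6=150994943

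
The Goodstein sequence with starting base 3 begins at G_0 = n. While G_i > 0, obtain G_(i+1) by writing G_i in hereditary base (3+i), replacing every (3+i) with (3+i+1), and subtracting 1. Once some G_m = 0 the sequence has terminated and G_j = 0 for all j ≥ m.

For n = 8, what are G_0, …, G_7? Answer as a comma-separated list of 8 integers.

[0] 8 ≡ 2·3 + 2 (base 3). Lift 4: 10. −1: 9.
[1] 9 ≡ 2·4 + 1 (base 4). Lift 5: 11. −1: 10.
[2] 10 ≡ 2·5 (base 5). Lift 6: 12. −1: 11.
[3] 11 ≡ 6 + 5 (base 6). Lift 7: 12. −1: 11.
[4] 11 ≡ 7 + 4 (base 7). Lift 8: 12. −1: 11.
[5] 11 ≡ 8 + 3 (base 8). Lift 9: 12. −1: 11.
[6] 11 ≡ 9 + 2 (base 9). Lift 10: 12. −1: 11.

8, 9, 10, 11, 11, 11, 11, 11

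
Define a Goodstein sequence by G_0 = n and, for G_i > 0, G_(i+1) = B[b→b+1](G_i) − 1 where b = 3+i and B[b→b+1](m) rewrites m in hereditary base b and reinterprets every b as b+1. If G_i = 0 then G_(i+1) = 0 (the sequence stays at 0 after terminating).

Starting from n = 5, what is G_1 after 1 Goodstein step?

5

base 3: 5 = 3 + 2; at 4: 4 + 2 = 6; next = 5
base 4: 5 = 4 + 1; at 5: 5 + 1 = 6; next = 5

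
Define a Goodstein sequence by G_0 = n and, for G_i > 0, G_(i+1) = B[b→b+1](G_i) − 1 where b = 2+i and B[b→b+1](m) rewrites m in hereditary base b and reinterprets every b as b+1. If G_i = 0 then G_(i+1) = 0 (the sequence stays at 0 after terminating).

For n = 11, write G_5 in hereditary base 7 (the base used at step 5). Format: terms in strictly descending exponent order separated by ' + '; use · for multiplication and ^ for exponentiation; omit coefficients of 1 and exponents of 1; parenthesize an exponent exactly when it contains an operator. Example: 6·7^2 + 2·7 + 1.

7^(7 + 1)

base 2: 11 = 2^(2 + 1) + 2 + 1; at 3: 3^(3 + 1) + 3 + 1 = 85; next = 84
base 3: 84 = 3^(3 + 1) + 3; at 4: 4^(4 + 1) + 4 = 1028; next = 1027
base 4: 1027 = 4^(4 + 1) + 3; at 5: 5^(5 + 1) + 3 = 15628; next = 15627
base 5: 15627 = 5^(5 + 1) + 2; at 6: 6^(6 + 1) + 2 = 279938; next = 279937
base 6: 279937 = 6^(6 + 1) + 1; at 7: 7^(7 + 1) + 1 = 5764802; next = 5764801
base 7: 5764801 = 7^(7 + 1); at 8: 8^(8 + 1) = 134217728; next = 134217727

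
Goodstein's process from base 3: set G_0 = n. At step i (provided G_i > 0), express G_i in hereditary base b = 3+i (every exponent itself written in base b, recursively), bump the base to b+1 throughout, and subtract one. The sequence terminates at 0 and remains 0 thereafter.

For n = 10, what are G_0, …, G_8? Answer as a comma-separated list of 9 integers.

10, 16, 24, 27, 30, 33, 36, 39, 41

10 —HB3→ 3^2 + 1 —bump→ 4^2 + 1 = 17 —(−1)→ 16
16 —HB4→ 4^2 —bump→ 5^2 = 25 —(−1)→ 24
24 —HB5→ 4·5 + 4 —bump→ 4·6 + 4 = 28 —(−1)→ 27
27 —HB6→ 4·6 + 3 —bump→ 4·7 + 3 = 31 —(−1)→ 30
30 —HB7→ 4·7 + 2 —bump→ 4·8 + 2 = 34 —(−1)→ 33
33 —HB8→ 4·8 + 1 —bump→ 4·9 + 1 = 37 —(−1)→ 36
36 —HB9→ 4·9 —bump→ 4·10 = 40 —(−1)→ 39
39 —HB10→ 3·10 + 9 —bump→ 3·11 + 9 = 42 —(−1)→ 41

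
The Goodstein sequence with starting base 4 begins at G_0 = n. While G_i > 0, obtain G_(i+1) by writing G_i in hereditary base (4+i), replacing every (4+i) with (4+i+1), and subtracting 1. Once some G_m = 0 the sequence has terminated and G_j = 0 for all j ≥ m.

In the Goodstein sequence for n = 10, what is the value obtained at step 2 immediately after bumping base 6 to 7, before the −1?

(0) 10|_4 = 2·4 + 2 ↦ 2·5 + 2|_5 = 12 ⇒ 11
(1) 11|_5 = 2·5 + 1 ↦ 2·6 + 1|_6 = 13 ⇒ 12

14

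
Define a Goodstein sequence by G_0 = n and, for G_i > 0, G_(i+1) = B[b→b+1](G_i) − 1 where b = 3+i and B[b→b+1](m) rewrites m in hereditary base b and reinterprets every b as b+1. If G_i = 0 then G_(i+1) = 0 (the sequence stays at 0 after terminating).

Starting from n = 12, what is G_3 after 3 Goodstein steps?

37

G_0=12  [base 3] 3^2 + 3  →[3↦4]→  4^2 + 4 = 20  −1 ⇒ G_1=19
G_1=19  [base 4] 4^2 + 3  →[4↦5]→  5^2 + 3 = 28  −1 ⇒ G_2=27
G_2=27  [base 5] 5^2 + 2  →[5↦6]→  6^2 + 2 = 38  −1 ⇒ G_3=37
G_3=37  [base 6] 6^2 + 1  →[6↦7]→  7^2 + 1 = 50  −1 ⇒ G_4=49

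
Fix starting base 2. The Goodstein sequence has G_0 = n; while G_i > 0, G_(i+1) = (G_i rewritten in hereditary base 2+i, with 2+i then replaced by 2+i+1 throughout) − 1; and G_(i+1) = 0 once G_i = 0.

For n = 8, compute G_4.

G_0=8  [base 2] 2^(2 + 1)  →[2↦3]→  3^(3 + 1) = 81  −1 ⇒ G_1=80
G_1=80  [base 3] 2·3^3 + 2·3^2 + 2·3 + 2  →[3↦4]→  2·4^4 + 2·4^2 + 2·4 + 2 = 554  −1 ⇒ G_2=553
G_2=553  [base 4] 2·4^4 + 2·4^2 + 2·4 + 1  →[4↦5]→  2·5^5 + 2·5^2 + 2·5 + 1 = 6311  −1 ⇒ G_3=6310
G_3=6310  [base 5] 2·5^5 + 2·5^2 + 2·5  →[5↦6]→  2·6^6 + 2·6^2 + 2·6 = 93396  −1 ⇒ G_4=93395
G_4=93395  [base 6] 2·6^6 + 2·6^2 + 6 + 5  →[6↦7]→  2·7^7 + 2·7^2 + 7 + 5 = 1647196  −1 ⇒ G_5=1647195

93395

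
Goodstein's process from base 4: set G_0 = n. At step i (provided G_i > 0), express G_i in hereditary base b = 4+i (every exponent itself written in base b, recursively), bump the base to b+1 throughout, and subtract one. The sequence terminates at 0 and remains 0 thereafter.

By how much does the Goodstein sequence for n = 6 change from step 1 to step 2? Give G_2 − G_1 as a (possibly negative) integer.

i=0: 6 = 4 + 2 (b=4); 4→5: 5 + 2 = 7; 7−1 = 6
i=1: 6 = 5 + 1 (b=5); 5→6: 6 + 1 = 7; 7−1 = 6

0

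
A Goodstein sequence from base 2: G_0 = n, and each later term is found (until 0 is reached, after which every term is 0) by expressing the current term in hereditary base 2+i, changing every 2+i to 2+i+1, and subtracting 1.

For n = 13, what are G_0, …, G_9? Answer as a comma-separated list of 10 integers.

13, 108, 1279, 16092, 280711, 5765998, 134219479, 3486786855, 100000003325, 3138428381103

base 2: 13 = 2^(2 + 1) + 2^2 + 1; at 3: 3^(3 + 1) + 3^3 + 1 = 109; next = 108
base 3: 108 = 3^(3 + 1) + 3^3; at 4: 4^(4 + 1) + 4^4 = 1280; next = 1279
base 4: 1279 = 4^(4 + 1) + 3·4^3 + 3·4^2 + 3·4 + 3; at 5: 5^(5 + 1) + 3·5^3 + 3·5^2 + 3·5 + 3 = 16093; next = 16092
base 5: 16092 = 5^(5 + 1) + 3·5^3 + 3·5^2 + 3·5 + 2; at 6: 6^(6 + 1) + 3·6^3 + 3·6^2 + 3·6 + 2 = 280712; next = 280711
base 6: 280711 = 6^(6 + 1) + 3·6^3 + 3·6^2 + 3·6 + 1; at 7: 7^(7 + 1) + 3·7^3 + 3·7^2 + 3·7 + 1 = 5765999; next = 5765998
base 7: 5765998 = 7^(7 + 1) + 3·7^3 + 3·7^2 + 3·7; at 8: 8^(8 + 1) + 3·8^3 + 3·8^2 + 3·8 = 134219480; next = 134219479
base 8: 134219479 = 8^(8 + 1) + 3·8^3 + 3·8^2 + 2·8 + 7; at 9: 9^(9 + 1) + 3·9^3 + 3·9^2 + 2·9 + 7 = 3486786856; next = 3486786855
base 9: 3486786855 = 9^(9 + 1) + 3·9^3 + 3·9^2 + 2·9 + 6; at 10: 10^(10 + 1) + 3·10^3 + 3·10^2 + 2·10 + 6 = 100000003326; next = 100000003325
base 10: 100000003325 = 10^(10 + 1) + 3·10^3 + 3·10^2 + 2·10 + 5; at 11: 11^(11 + 1) + 3·11^3 + 3·11^2 + 2·11 + 5 = 3138428381104; next = 3138428381103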